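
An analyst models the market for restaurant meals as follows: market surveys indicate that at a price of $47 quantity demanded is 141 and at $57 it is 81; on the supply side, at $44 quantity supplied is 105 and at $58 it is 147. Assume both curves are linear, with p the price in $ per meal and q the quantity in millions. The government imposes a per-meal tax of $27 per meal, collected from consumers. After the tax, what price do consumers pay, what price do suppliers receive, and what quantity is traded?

Demand slope: (81 − 141)/(57 − 47) = -6, so qd = 423 − 6p.
Supply slope: (147 − 105)/(58 − 44) = 3, so qs = 3p − 27.
Before the tax: set 423 − 6p = 3p − 27 → p* = $50, q* = 123.
With the tax collected from consumers, demand (in seller-price terms) shifts: qd = 423 − 6(p + 27).
Solving gives q = 69 with consumers paying $59 and suppliers receiving $32 (the $27 wedge).

Consumers pay $59; suppliers receive $32; quantity = 69.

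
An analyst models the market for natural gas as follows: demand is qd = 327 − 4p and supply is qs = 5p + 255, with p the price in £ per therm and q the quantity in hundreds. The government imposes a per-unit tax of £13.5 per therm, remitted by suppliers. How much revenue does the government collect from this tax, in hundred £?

Tax revenue = £3577.5 hundred.

Before the tax: set 327 − 4p = 5p + 255 → p* = £8, q* = 295.
With the tax collected from suppliers, supply shifts: qs = 5(p − 13.5) + 255.
Solving gives q = 265 with buyers paying £15.5 and suppliers receiving £2 (the £13.5 wedge).
Revenue = t · Q = 13.5 · 265 = £3577.5.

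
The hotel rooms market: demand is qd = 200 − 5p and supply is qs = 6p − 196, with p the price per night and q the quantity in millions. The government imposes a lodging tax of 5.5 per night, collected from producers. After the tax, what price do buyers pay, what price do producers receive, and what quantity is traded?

Buyers pay 39; producers receive 33.5; quantity = 5.

Before the tax: set 200 − 5p = 6p − 196 → p* = 36, q* = 20.
With the tax collected from producers, supply shifts: qs = 6(p − 5.5) − 196.
Solving gives q = 5 with buyers paying 39 and producers receiving 33.5 (the 5.5 wedge).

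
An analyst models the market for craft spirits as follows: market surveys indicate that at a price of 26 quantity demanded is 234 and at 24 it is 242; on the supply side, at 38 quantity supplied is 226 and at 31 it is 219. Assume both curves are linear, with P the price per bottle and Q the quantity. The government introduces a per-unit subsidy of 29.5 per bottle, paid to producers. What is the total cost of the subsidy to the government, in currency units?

Government outlay = 7127.2.

Demand slope: (242 − 234)/(24 − 26) = -4, so Qd = 338 − 4P.
Supply slope: (219 − 226)/(31 − 38) = 1, so Qs = P + 188.
Without the subsidy, 338 − 4P = P + 188 gives 5P = 150, so P* = 30 and Q* = 218.
With a per-unit subsidy paid to producers, each receives P + 29.5 per unit sold, so supply becomes Qs = (P + 29.5) + 188.
Solving gives Q = 241.6 with consumers paying 24.1 and producers receiving 53.6 (the 29.5 wedge).
Outlay = t · Q = 29.5 · 241.6 = 7127.2.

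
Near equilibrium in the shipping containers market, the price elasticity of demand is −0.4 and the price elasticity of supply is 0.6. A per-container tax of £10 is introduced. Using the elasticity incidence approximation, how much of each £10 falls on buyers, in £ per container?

Buyers bear ≈ £6 per container.

Incidence ratio: buyers' share ≈ εs / (εs + |εd|) = 0.6 / (0.6 + 0.4) = 0.6.
So buyers bear ≈ 0.6 × £10 = £6; producers bear £4.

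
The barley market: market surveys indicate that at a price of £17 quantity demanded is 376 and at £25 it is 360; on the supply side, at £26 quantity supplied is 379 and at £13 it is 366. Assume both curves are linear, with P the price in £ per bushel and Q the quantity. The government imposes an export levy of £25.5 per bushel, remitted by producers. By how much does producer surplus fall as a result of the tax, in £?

Producer surplus falls by £6179.5.

Demand slope: (360 − 376)/(25 − 17) = -2, so Qd = 410 − 2P.
Supply slope: (366 − 379)/(13 − 26) = 1, so Qs = P + 353.
Without the tax, 410 − 2P = P + 353 gives 3P = 57, so P* = £19 and Q* = 372.
With the tax collected from producers, supply shifts: Qs = (P − 25.5) + 353.
Solving gives Q = 355 with buyers paying £27.5 and producers receiving £2 (the £25.5 wedge).
ΔPS is the trapezoid between Q = 355 and Q = 372 of height £17: ½ · (372 + 355) · 17 = £6179.5.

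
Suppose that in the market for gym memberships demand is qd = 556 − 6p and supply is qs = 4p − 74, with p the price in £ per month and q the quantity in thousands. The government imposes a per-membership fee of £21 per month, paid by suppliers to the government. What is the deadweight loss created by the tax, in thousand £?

Deadweight loss = £529.2 thousand.

Without the tax, 556 − 6p = 4p − 74 gives 10p = 630, so p* = £63 and q* = 178.
With the tax collected from suppliers, supply shifts: qs = 4(p − 21) − 74.
Solving gives q = 127.6 with consumers paying £71.4 and suppliers receiving £50.4 (the £21 wedge).
Quantity falls by |ΔQ| = |178 − 127.6| = 50.4.
DWL = ½ · t · |ΔQ| = ½ · 21 · 50.4 = £529.2.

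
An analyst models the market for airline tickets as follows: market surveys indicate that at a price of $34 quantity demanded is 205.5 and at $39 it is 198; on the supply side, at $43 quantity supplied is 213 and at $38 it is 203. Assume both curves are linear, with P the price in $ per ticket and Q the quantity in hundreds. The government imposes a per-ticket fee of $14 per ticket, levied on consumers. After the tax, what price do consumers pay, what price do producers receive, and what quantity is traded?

Demand slope: (198 − 205.5)/(39 − 34) = -1.5, so Qd = 256.5 − 1.5P.
Supply slope: (203 − 213)/(38 − 43) = 2, so Qs = 2P + 127.
Without the tax, 256.5 − 1.5P = 2P + 127 gives 3.5P = 129.5, so P* = $37 and Q* = 201.
With the tax collected from consumers, demand (in seller-price terms) shifts: Qd = 256.5 − 1.5(P + 14).
New equilibrium: consumers pay $45, producers receive $31, Q = 189. (Wedge: Pb − Ps = 14.)
The less price-elastic side of the market bears the larger share of a per-unit tax.

Consumers pay $45; producers receive $31; quantity = 189.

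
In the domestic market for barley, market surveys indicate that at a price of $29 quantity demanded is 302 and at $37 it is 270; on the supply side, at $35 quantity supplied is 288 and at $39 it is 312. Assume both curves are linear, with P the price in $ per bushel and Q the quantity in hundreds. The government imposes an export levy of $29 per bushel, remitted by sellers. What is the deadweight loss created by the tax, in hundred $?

Demand slope: (270 − 302)/(37 − 29) = -4, so Qd = 418 − 4P.
Supply slope: (312 − 288)/(39 − 35) = 6, so Qs = 6P + 78.
Without the tax, 418 − 4P = 6P + 78 gives 10P = 340, so P* = $34 and Q* = 282.
With the tax collected from sellers, supply shifts: Qs = 6(P − 29) + 78.
New equilibrium: consumers pay $51.4, sellers receive $22.4, Q = 212.4. (Wedge: Pb − Ps = 29.)
Quantity falls by |ΔQ| = |282 − 212.4| = 69.6.
DWL = ½ · t · |ΔQ| = ½ · 29 · 69.6 = $1009.2.

Deadweight loss = $1009.2 hundred.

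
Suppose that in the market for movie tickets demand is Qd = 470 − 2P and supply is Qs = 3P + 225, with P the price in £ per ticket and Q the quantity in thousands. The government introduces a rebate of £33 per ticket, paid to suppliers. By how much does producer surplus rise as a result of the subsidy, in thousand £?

Before the subsidy: set 470 − 2P = 3P + 225 → P* = £49, Q* = 372.
With a per-unit subsidy paid to suppliers, each receives P + 33 per unit sold, so supply becomes Qs = 3(P + 33) + 225.
New equilibrium: buyers pay £29.2, suppliers receive £62.2, Q = 411.6. (Wedge: Pb − Ps = −33.)
ΔPS is the trapezoid between Q = 411.6 and Q = 372 of height £13.2: ½ · (372 + 411.6) · 13.2 = £5171.76.

Producer surplus rises by £5171.76 thousand.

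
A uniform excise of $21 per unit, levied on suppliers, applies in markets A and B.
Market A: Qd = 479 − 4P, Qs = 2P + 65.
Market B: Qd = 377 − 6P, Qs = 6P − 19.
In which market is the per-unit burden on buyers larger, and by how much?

Market A: pre-tax P* = $69, Q* = 203; post-tax Q = 175; per-unit burden on buyers = $7.
Market B: pre-tax P* = $33, Q* = 179; post-tax Q = 116; per-unit burden on buyers = $10.5.
Difference: $7 vs $10.5 → market B is larger by $3.5.

Market B, by $3.5.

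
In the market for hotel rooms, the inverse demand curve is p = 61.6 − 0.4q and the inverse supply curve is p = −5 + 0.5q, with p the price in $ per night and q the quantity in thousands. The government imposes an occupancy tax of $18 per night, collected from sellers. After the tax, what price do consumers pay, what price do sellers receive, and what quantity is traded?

Rewrite in direct form: qd = 154 − 2.5p and qs = 2p + 10.
Without the tax, 154 − 2.5p = 2p + 10 gives 4.5p = 144, so p* = $32 and q* = 74.
With the tax collected from sellers, supply shifts: qs = 2(p − 18) + 10.
Solving gives q = 54 with consumers paying $40 and sellers receiving $22 (the $18 wedge).
The less price-elastic side of the market bears the larger share of a per-unit tax.

Consumers pay $40; sellers receive $22; quantity = 54.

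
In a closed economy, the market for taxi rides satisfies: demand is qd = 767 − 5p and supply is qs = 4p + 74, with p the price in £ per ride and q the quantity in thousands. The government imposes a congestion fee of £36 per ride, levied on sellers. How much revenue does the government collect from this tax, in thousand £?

Before the tax: set 767 − 5p = 4p + 74 → p* = £77, q* = 382.
With the tax collected from sellers, supply shifts: qs = 4(p − 36) + 74.
Solving gives q = 302 with buyers paying £93 and sellers receiving £57 (the £36 wedge).
Revenue = t · Q = 36 · 302 = £10872.

Tax revenue = £10872 thousand.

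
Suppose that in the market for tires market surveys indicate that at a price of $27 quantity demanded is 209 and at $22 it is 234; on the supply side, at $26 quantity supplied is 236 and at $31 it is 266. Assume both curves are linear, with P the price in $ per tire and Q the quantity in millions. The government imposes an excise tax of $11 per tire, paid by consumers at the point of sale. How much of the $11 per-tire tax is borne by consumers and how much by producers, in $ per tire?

Demand slope: (234 − 209)/(22 − 27) = -5, so Qd = 344 − 5P.
Supply slope: (266 − 236)/(31 − 26) = 6, so Qs = 6P + 80.
Before the tax: set 344 − 5P = 6P + 80 → P* = $24, Q* = 224.
With the tax collected from consumers, demand (in seller-price terms) shifts: Qd = 344 − 5(P + 11).
New equilibrium: consumers pay $30, producers receive $19, Q = 194. (Wedge: Pb − Ps = 11.)
Burden on consumers: $6; on producers: $5. (They sum to $11.)

Consumers bear $6 per tire; producers bear $5 per tire.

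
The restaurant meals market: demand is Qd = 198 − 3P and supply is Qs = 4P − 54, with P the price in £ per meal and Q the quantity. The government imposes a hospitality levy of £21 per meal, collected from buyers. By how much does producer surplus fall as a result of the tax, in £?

Producer surplus falls by £648.

Without the tax, 198 − 3P = 4P − 54 gives 7P = 252, so P* = £36 and Q* = 90.
With the tax collected from buyers, demand (in seller-price terms) shifts: Qd = 198 − 3(P + 21).
Solving gives Q = 54 with buyers paying £48 and suppliers receiving £27 (the £21 wedge).
ΔPS is the trapezoid between Q = 54 and Q = 90 of height £9: ½ · (90 + 54) · 9 = £648.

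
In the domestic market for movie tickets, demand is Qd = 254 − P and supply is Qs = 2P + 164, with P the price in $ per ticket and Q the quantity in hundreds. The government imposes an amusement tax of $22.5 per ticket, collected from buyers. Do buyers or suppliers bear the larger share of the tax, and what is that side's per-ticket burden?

Before the tax: set 254 − P = 2P + 164 → P* = $30, Q* = 224.
With the tax collected from buyers, demand (in seller-price terms) shifts: Qd = 254 − (P + 22.5).
New equilibrium: buyers pay $45, suppliers receive $22.5, Q = 209. (Wedge: Pb − Ps = 22.5.)
Per-ticket burden: buyers $15, suppliers $7.5.
Buyers take the larger share because demand is less price-elastic here (demand slope 1 vs supply slope 2).

Buyers bear the larger share: $15 per ticket.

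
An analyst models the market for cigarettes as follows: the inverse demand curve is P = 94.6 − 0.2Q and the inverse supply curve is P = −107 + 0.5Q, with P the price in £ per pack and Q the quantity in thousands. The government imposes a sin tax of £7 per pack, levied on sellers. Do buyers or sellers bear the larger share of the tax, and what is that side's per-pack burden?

Sellers bear the larger share: £5 per pack.

Rewrite in direct form: Qd = 473 − 5P and Qs = 2P + 214.
Without the tax, 473 − 5P = 2P + 214 gives 7P = 259, so P* = £37 and Q* = 288.
With the tax collected from sellers, supply shifts: Qs = 2(P − 7) + 214.
Solving gives Q = 278 with buyers paying £39 and sellers receiving £32 (the £7 wedge).
Per-pack burden: buyers £2, sellers £5.
Sellers take the larger share because supply is less price-elastic here (demand slope 5 vs supply slope 2).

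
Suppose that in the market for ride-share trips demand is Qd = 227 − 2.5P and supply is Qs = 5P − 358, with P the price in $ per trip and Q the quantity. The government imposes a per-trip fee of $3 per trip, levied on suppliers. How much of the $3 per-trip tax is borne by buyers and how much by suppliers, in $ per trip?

Buyers bear $2 per trip; suppliers bear $1 per trip.

Without the tax, 227 − 2.5P = 5P − 358 gives 7.5P = 585, so P* = $78 and Q* = 32.
With the tax collected from suppliers, supply shifts: Qs = 5(P − 3) − 358.
Solving gives Q = 27 with buyers paying $80 and suppliers receiving $77 (the $3 wedge).
Burden on buyers: $2; on suppliers: $1. (They sum to $3.)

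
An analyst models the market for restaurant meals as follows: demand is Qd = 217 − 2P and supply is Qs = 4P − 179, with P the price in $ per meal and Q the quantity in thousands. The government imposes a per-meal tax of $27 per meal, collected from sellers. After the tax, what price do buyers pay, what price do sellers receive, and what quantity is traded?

Buyers pay $84; sellers receive $57; quantity = 49.

Without the tax, 217 − 2P = 4P − 179 gives 6P = 396, so P* = $66 and Q* = 85.
With the tax collected from sellers, supply shifts: Qs = 4(P − 27) − 179.
Solving gives Q = 49 with buyers paying $84 and sellers receiving $57 (the $27 wedge).
The less price-elastic side of the market bears the larger share of a per-unit tax.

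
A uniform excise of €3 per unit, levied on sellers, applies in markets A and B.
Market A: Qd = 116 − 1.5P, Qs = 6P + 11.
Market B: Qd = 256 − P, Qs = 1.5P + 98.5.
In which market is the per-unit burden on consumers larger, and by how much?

Market A, by €0.6.

Market A: pre-tax P* = €14, Q* = 95; post-tax Q = 91.4; per-unit burden on consumers = €2.4.
Market B: pre-tax P* = €63, Q* = 193; post-tax Q = 191.2; per-unit burden on consumers = €1.8.
Difference: €2.4 vs €1.8 → market A is larger by €0.6.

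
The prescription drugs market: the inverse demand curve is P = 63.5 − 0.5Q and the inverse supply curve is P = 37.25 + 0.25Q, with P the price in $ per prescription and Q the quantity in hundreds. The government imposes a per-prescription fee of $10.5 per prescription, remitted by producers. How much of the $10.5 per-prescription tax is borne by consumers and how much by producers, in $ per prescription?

Rewrite in direct form: Qd = 127 − 2P and Qs = 4P − 149.
Without the tax, 127 − 2P = 4P − 149 gives 6P = 276, so P* = $46 and Q* = 35.
With the tax collected from producers, supply shifts: Qs = 4(P − 10.5) − 149.
Solving gives Q = 21 with consumers paying $53 and producers receiving $42.5 (the $10.5 wedge).
Burden on consumers: $7; on producers: $3.5. (They sum to $10.5.)
The less price-elastic side of the market bears the larger share of a per-unit tax.

Consumers bear $7 per prescription; producers bear $3.5 per prescription.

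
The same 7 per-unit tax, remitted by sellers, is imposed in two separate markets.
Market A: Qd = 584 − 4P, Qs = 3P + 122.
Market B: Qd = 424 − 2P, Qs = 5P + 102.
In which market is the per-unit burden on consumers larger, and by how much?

Market A: pre-tax P* = 66, Q* = 320; post-tax Q = 308; per-unit burden on consumers = 3.
Market B: pre-tax P* = 46, Q* = 332; post-tax Q = 322; per-unit burden on consumers = 5.
Difference: 3 vs 5 → market B is larger by 2.

Market B, by 2.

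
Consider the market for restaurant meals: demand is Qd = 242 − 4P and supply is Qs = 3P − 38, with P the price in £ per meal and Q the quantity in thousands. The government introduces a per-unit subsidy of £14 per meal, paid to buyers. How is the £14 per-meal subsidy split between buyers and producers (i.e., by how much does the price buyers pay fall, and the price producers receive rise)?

Buyers gain £6 per meal; producers gain £8 per meal.

Before the subsidy: set 242 − 4P = 3P − 38 → P* = £40, Q* = 82.
With a per-unit subsidy paid to buyers, each effectively pays P − 14, so demand becomes Qd = 242 − 4(P − 14).
Solving gives Q = 106 with buyers paying £34 and producers receiving £48 (the £14 wedge).
Gain to buyers: £6; to producers: £8. (They sum to £14.)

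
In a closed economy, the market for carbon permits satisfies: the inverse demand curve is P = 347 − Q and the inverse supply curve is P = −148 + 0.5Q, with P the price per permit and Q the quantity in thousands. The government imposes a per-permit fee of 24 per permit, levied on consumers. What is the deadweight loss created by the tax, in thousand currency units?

Inverting to Q(P) form: Qd = 347 − P; Qs = 2P + 296.
Without the tax, 347 − P = 2P + 296 gives 3P = 51, so P* = 17 and Q* = 330.
With the tax collected from consumers, demand (in seller-price terms) shifts: Qd = 347 − (P + 24).
Solving gives Q = 314 with consumers paying 33 and sellers receiving 9 (the 24 wedge).
Quantity falls by |ΔQ| = |330 − 314| = 16.
DWL = ½ · t · |ΔQ| = ½ · 24 · 16 = 192.

Deadweight loss = 192 thousand.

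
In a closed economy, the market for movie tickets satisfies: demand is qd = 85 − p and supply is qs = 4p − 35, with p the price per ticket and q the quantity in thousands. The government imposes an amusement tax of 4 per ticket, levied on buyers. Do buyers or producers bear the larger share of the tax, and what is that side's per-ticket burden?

Without the tax, 85 − p = 4p − 35 gives 5p = 120, so p* = 24 and q* = 61.
With the tax collected from buyers, demand (in seller-price terms) shifts: qd = 85 − (p + 4).
Solving gives q = 57.8 with buyers paying 27.2 and producers receiving 23.2 (the 4 wedge).
Per-ticket burden: buyers 3.2, producers 0.8.
Buyers take the larger share because demand is less price-elastic here (demand slope 1 vs supply slope 4).

Buyers bear the larger share: 3.2 per ticket.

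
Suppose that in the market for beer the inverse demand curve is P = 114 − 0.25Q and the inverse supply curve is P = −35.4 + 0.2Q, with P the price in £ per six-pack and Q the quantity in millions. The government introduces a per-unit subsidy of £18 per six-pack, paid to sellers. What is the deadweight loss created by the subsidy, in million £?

Deadweight loss = £360 million.

Rewrite in direct form: Qd = 456 − 4P and Qs = 5P + 177.
Before the subsidy: set 456 − 4P = 5P + 177 → P* = £31, Q* = 332.
With a per-unit subsidy paid to sellers, each receives P + 18 per unit sold, so supply becomes Qs = 5(P + 18) + 177.
Solving gives Q = 372 with buyers paying £21 and sellers receiving £39 (the £18 wedge).
Quantity rises by |ΔQ| = |332 − 372| = 40.
DWL = ½ · t · |ΔQ| = ½ · 18 · 40 = £360.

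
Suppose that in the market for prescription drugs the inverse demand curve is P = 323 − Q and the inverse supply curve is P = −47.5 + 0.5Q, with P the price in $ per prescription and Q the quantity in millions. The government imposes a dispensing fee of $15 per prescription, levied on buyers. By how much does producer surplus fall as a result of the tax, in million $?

Producer surplus falls by $1210 million.

Inverting to Q(P) form: Qd = 323 − P; Qs = 2P + 95.
Without the tax, 323 − P = 2P + 95 gives 3P = 228, so P* = $76 and Q* = 247.
With the tax collected from buyers, demand (in seller-price terms) shifts: Qd = 323 − (P + 15).
New equilibrium: buyers pay $86, suppliers receive $71, Q = 237. (Wedge: Pb − Ps = 15.)
ΔPS is the trapezoid between Q = 237 and Q = 247 of height $5: ½ · (247 + 237) · 5 = $1210.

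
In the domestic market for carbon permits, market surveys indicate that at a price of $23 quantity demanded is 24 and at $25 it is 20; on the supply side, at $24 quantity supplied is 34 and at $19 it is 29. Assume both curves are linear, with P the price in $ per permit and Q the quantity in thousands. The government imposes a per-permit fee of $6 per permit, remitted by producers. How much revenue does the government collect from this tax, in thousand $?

Tax revenue = $156 thousand.

Demand slope: (20 − 24)/(25 − 23) = -2, so Qd = 70 − 2P.
Supply slope: (29 − 34)/(19 − 24) = 1, so Qs = P + 10.
Without the tax, 70 − 2P = P + 10 gives 3P = 60, so P* = $20 and Q* = 30.
With the tax collected from producers, supply shifts: Qs = (P − 6) + 10.
New equilibrium: buyers pay $22, producers receive $16, Q = 26. (Wedge: Pb − Ps = 6.)
Revenue = t · Q = 6 · 26 = $156.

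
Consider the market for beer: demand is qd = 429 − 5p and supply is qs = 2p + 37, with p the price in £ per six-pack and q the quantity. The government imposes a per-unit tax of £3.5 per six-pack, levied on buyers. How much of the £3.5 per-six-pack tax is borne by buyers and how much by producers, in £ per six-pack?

Buyers bear £1 per six-pack; producers bear £2.5 per six-pack.

Before the tax: set 429 − 5p = 2p + 37 → p* = £56, q* = 149.
With the tax collected from buyers, demand (in seller-price terms) shifts: qd = 429 − 5(p + 3.5).
New equilibrium: buyers pay £57, producers receive £53.5, q = 144. (Wedge: pb − ps = 3.5.)
Burden on buyers: £1; on producers: £2.5. (They sum to £3.5.)
The less price-elastic side of the market bears the larger share of a per-unit tax.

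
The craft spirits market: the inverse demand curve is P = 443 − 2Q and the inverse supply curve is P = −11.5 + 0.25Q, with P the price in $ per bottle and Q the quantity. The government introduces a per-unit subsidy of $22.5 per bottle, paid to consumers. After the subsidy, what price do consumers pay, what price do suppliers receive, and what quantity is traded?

Inverting to Q(P) form: Qd = 221.5 − 0.5P; Qs = 4P + 46.
Without the subsidy, 221.5 − 0.5P = 4P + 46 gives 4.5P = 175.5, so P* = $39 and Q* = 202.
With a per-unit subsidy paid to consumers, each effectively pays P − 22.5, so demand becomes Qd = 221.5 − 0.5(P − 22.5).
Solving gives Q = 212 with consumers paying $19 and suppliers receiving $41.5 (the $22.5 wedge).

Consumers pay $19; suppliers receive $41.5; quantity = 212.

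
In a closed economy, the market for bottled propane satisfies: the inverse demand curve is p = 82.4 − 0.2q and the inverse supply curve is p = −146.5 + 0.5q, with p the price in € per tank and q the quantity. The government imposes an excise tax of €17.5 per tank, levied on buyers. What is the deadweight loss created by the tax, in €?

Inverting to q(p) form: qd = 412 − 5p; qs = 2p + 293.
Without the tax, 412 − 5p = 2p + 293 gives 7p = 119, so p* = €17 and q* = 327.
With the tax collected from buyers, demand (in seller-price terms) shifts: qd = 412 − 5(p + 17.5).
New equilibrium: buyers pay €22, sellers receive €4.5, q = 302. (Wedge: pb − ps = 17.5.)
Quantity falls by |ΔQ| = |327 − 302| = 25.
DWL = ½ · t · |ΔQ| = ½ · 17.5 · 25 = €218.75.

Deadweight loss = €218.75.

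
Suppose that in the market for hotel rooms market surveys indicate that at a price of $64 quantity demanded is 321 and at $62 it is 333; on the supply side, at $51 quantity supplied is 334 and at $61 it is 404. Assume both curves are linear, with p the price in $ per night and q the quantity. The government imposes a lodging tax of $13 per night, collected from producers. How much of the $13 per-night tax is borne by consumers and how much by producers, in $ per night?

Consumers bear $7 per night; producers bear $6 per night.

Demand slope: (333 − 321)/(62 − 64) = -6, so qd = 705 − 6p.
Supply slope: (404 − 334)/(61 − 51) = 7, so qs = 7p − 23.
Before the tax: set 705 − 6p = 7p − 23 → p* = $56, q* = 369.
With the tax collected from producers, supply shifts: qs = 7(p − 13) − 23.
New equilibrium: consumers pay $63, producers receive $50, q = 327. (Wedge: pb − ps = 13.)
Burden on consumers: $7; on producers: $6. (They sum to $13.)
The less price-elastic side of the market bears the larger share of a per-unit tax.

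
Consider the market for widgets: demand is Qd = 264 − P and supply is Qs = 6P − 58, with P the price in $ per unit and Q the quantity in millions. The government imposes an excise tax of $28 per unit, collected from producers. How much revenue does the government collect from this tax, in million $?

Before the tax: set 264 − P = 6P − 58 → P* = $46, Q* = 218.
With the tax collected from producers, supply shifts: Qs = 6(P − 28) − 58.
New equilibrium: buyers pay $70, producers receive $42, Q = 194. (Wedge: Pb − Ps = 28.)
Revenue = t · Q = 28 · 194 = $5432.

Tax revenue = $5432 million.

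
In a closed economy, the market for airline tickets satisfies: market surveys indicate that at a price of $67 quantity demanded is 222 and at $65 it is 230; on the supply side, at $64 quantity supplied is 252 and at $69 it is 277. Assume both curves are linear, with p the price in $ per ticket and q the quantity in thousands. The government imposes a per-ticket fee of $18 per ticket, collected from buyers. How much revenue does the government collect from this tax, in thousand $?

Demand slope: (230 − 222)/(65 − 67) = -4, so qd = 490 − 4p.
Supply slope: (277 − 252)/(69 − 64) = 5, so qs = 5p − 68.
Without the tax, 490 − 4p = 5p − 68 gives 9p = 558, so p* = $62 and q* = 242.
With the tax collected from buyers, demand (in seller-price terms) shifts: qd = 490 − 4(p + 18).
New equilibrium: buyers pay $72, suppliers receive $54, q = 202. (Wedge: pb − ps = 18.)
Revenue = t · Q = 18 · 202 = $3636.

Tax revenue = $3636 thousand.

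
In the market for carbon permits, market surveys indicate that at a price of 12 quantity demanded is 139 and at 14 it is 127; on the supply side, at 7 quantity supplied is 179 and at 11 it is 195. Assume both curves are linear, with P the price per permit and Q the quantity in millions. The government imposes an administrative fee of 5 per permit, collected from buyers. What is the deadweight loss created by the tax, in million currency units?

Deadweight loss = 30 million.

Demand slope: (127 − 139)/(14 − 12) = -6, so Qd = 211 − 6P.
Supply slope: (195 − 179)/(11 − 7) = 4, so Qs = 4P + 151.
Without the tax, 211 − 6P = 4P + 151 gives 10P = 60, so P* = 6 and Q* = 175.
With the tax collected from buyers, demand (in seller-price terms) shifts: Qd = 211 − 6(P + 5).
Solving gives Q = 163 with buyers paying 8 and suppliers receiving 3 (the 5 wedge).
Quantity falls by |ΔQ| = |175 − 163| = 12.
DWL = ½ · t · |ΔQ| = ½ · 5 · 12 = 30.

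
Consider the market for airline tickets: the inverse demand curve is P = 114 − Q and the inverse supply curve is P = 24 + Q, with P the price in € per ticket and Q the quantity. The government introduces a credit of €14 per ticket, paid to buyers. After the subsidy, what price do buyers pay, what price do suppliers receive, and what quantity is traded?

Buyers pay €62; suppliers receive €76; quantity = 52.

Rewrite in direct form: Qd = 114 − P and Qs = P − 24.
Before the subsidy: set 114 − P = P − 24 → P* = €69, Q* = 45.
With a per-unit subsidy paid to buyers, each effectively pays P − 14, so demand becomes Qd = 114 − (P − 14).
Solving gives Q = 52 with buyers paying €62 and suppliers receiving €76 (the €14 wedge).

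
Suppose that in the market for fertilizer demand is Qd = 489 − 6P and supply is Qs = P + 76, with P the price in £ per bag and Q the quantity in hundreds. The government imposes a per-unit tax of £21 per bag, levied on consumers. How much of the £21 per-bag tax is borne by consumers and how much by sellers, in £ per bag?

Before the tax: set 489 − 6P = P + 76 → P* = £59, Q* = 135.
With the tax collected from consumers, demand (in seller-price terms) shifts: Qd = 489 − 6(P + 21).
Solving gives Q = 117 with consumers paying £62 and sellers receiving £41 (the £21 wedge).
Burden on consumers: £3; on sellers: £18. (They sum to £21.)

Consumers bear £3 per bag; sellers bear £18 per bag.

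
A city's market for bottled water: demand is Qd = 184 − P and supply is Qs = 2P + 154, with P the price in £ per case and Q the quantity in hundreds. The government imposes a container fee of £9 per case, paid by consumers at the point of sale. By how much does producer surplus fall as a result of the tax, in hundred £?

Before the tax: set 184 − P = 2P + 154 → P* = £10, Q* = 174.
With the tax collected from consumers, demand (in seller-price terms) shifts: Qd = 184 − (P + 9).
New equilibrium: consumers pay £16, sellers receive £7, Q = 168. (Wedge: Pb − Ps = 9.)
ΔPS is the trapezoid between Q = 168 and Q = 174 of height £3: ½ · (174 + 168) · 3 = £513.

Producer surplus falls by £513 hundred.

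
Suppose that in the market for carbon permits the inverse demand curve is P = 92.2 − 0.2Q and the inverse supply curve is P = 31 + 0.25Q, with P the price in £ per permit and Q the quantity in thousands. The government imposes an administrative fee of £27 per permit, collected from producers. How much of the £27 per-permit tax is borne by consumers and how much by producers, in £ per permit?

Consumers bear £12 per permit; producers bear £15 per permit.

Inverting to Q(P) form: Qd = 461 − 5P; Qs = 4P − 124.
Without the tax, 461 − 5P = 4P − 124 gives 9P = 585, so P* = £65 and Q* = 136.
With the tax collected from producers, supply shifts: Qs = 4(P − 27) − 124.
New equilibrium: consumers pay £77, producers receive £50, Q = 76. (Wedge: Pb − Ps = 27.)
Burden on consumers: £12; on producers: £15. (They sum to £27.)
The less price-elastic side of the market bears the larger share of a per-unit tax.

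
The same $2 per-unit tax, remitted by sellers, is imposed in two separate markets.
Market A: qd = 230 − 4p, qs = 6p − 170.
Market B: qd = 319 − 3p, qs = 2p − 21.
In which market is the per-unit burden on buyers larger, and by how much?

Market A: pre-tax p* = $40, q* = 70; post-tax q = 65.2; per-unit burden on buyers = $1.2.
Market B: pre-tax p* = $68, q* = 115; post-tax q = 112.6; per-unit burden on buyers = $0.8.
Difference: $1.2 vs $0.8 → market A is larger by $0.4.

Market A, by $0.4.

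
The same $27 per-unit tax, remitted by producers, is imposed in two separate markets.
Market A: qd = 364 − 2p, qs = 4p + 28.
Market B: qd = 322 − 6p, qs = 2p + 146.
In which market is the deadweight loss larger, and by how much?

Market A: pre-tax p* = $56, q* = 252; post-tax q = 216; deadweight loss = $486.
Market B: pre-tax p* = $22, q* = 190; post-tax q = 149.5; deadweight loss = $546.75.
Difference: $486 vs $546.75 → market B is larger by $60.75.

Market B, by $60.75.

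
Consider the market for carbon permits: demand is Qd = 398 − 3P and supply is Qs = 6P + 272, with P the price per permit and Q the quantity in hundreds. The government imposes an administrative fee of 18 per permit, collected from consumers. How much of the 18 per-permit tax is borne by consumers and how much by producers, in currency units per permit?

Before the tax: set 398 − 3P = 6P + 272 → P* = 14, Q* = 356.
With the tax collected from consumers, demand (in seller-price terms) shifts: Qd = 398 − 3(P + 18).
Solving gives Q = 320 with consumers paying 26 and producers receiving 8 (the 18 wedge).
Burden on consumers: 12; on producers: 6. (They sum to 18.)
The less price-elastic side of the market bears the larger share of a per-unit tax.

Consumers bear 12 per permit; producers bear 6 per permit.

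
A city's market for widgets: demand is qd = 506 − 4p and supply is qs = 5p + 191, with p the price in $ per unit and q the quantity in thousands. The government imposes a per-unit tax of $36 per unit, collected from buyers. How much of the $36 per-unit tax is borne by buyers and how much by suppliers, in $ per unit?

Without the tax, 506 − 4p = 5p + 191 gives 9p = 315, so p* = $35 and q* = 366.
With the tax collected from buyers, demand (in seller-price terms) shifts: qd = 506 − 4(p + 36).
Solving gives q = 286 with buyers paying $55 and suppliers receiving $19 (the $36 wedge).
Burden on buyers: $20; on suppliers: $16. (They sum to $36.)
The less price-elastic side of the market bears the larger share of a per-unit tax.

Buyers bear $20 per unit; suppliers bear $16 per unit.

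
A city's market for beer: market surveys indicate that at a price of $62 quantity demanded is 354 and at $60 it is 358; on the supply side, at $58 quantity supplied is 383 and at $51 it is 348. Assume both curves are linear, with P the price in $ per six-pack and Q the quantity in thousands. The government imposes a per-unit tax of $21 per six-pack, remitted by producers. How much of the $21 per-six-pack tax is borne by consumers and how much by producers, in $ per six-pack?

Demand slope: (358 − 354)/(60 − 62) = -2, so Qd = 478 − 2P.
Supply slope: (348 − 383)/(51 − 58) = 5, so Qs = 5P + 93.
Before the tax: set 478 − 2P = 5P + 93 → P* = $55, Q* = 368.
With the tax collected from producers, supply shifts: Qs = 5(P − 21) + 93.
New equilibrium: consumers pay $70, producers receive $49, Q = 338. (Wedge: Pb − Ps = 21.)
Burden on consumers: $15; on producers: $6. (They sum to $21.)
The less price-elastic side of the market bears the larger share of a per-unit tax.

Consumers bear $15 per six-pack; producers bear $6 per six-pack.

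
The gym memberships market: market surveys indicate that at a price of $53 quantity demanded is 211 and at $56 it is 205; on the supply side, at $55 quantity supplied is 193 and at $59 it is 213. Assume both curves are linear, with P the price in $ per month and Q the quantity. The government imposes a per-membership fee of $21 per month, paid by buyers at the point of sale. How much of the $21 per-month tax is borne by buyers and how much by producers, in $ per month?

Demand slope: (205 − 211)/(56 − 53) = -2, so Qd = 317 − 2P.
Supply slope: (213 − 193)/(59 − 55) = 5, so Qs = 5P − 82.
Without the tax, 317 − 2P = 5P − 82 gives 7P = 399, so P* = $57 and Q* = 203.
With the tax collected from buyers, demand (in seller-price terms) shifts: Qd = 317 − 2(P + 21).
New equilibrium: buyers pay $72, producers receive $51, Q = 173. (Wedge: Pb − Ps = 21.)
Burden on buyers: $15; on producers: $6. (They sum to $21.)
The less price-elastic side of the market bears the larger share of a per-unit tax.

Buyers bear $15 per month; producers bear $6 per month.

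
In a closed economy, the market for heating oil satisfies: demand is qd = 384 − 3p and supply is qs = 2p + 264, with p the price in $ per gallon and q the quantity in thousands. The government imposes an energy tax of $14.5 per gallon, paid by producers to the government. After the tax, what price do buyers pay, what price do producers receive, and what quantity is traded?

Buyers pay $29.8; producers receive $15.3; quantity = 294.6.

Without the tax, 384 − 3p = 2p + 264 gives 5p = 120, so p* = $24 and q* = 312.
With the tax collected from producers, supply shifts: qs = 2(p − 14.5) + 264.
New equilibrium: buyers pay $29.8, producers receive $15.3, q = 294.6. (Wedge: pb − ps = 14.5.)
The less price-elastic side of the market bears the larger share of a per-unit tax.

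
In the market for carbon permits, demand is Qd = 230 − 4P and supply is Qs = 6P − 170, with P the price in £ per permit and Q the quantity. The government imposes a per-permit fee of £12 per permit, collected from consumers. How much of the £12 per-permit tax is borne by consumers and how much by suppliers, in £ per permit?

Before the tax: set 230 − 4P = 6P − 170 → P* = £40, Q* = 70.
With the tax collected from consumers, demand (in seller-price terms) shifts: Qd = 230 − 4(P + 12).
Solving gives Q = 41.2 with consumers paying £47.2 and suppliers receiving £35.2 (the £12 wedge).
Burden on consumers: £7.2; on suppliers: £4.8. (They sum to £12.)
The less price-elastic side of the market bears the larger share of a per-unit tax.

Consumers bear £7.2 per permit; suppliers bear £4.8 per permit.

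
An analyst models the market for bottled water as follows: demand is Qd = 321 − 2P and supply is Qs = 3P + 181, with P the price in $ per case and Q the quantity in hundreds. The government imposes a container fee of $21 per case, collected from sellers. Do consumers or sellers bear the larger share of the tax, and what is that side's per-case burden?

Without the tax, 321 − 2P = 3P + 181 gives 5P = 140, so P* = $28 and Q* = 265.
With the tax collected from sellers, supply shifts: Qs = 3(P − 21) + 181.
New equilibrium: consumers pay $40.6, sellers receive $19.6, Q = 239.8. (Wedge: Pb − Ps = 21.)
Per-case burden: consumers $12.6, sellers $8.4.
Consumers take the larger share because demand is less price-elastic here (demand slope 2 vs supply slope 3).
The less price-elastic side of the market bears the larger share of a per-unit tax.

Consumers bear the larger share: $12.6 per case.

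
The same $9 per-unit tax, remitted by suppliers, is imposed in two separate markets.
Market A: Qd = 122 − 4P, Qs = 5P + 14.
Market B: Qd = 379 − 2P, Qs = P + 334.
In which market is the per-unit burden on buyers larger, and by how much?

Market A: pre-tax P* = $12, Q* = 74; post-tax Q = 54; per-unit burden on buyers = $5.
Market B: pre-tax P* = $15, Q* = 349; post-tax Q = 343; per-unit burden on buyers = $3.
Difference: $5 vs $3 → market A is larger by $2.

Market A, by $2.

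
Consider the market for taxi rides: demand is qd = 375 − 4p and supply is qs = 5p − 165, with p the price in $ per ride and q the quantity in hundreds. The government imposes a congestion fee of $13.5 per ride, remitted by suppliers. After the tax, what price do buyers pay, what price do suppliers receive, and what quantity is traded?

Buyers pay $67.5; suppliers receive $54; quantity = 105.

Before the tax: set 375 − 4p = 5p − 165 → p* = $60, q* = 135.
With the tax collected from suppliers, supply shifts: qs = 5(p − 13.5) − 165.
New equilibrium: buyers pay $67.5, suppliers receive $54, q = 105. (Wedge: pb − ps = 13.5.)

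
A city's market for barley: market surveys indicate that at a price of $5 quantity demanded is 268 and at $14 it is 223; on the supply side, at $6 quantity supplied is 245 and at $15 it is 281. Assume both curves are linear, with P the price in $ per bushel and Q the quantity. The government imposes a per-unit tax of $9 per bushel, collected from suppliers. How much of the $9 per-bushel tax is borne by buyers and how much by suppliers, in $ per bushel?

Demand slope: (223 − 268)/(14 − 5) = -5, so Qd = 293 − 5P.
Supply slope: (281 − 245)/(15 − 6) = 4, so Qs = 4P + 221.
Before the tax: set 293 − 5P = 4P + 221 → P* = $8, Q* = 253.
With the tax collected from suppliers, supply shifts: Qs = 4(P − 9) + 221.
New equilibrium: buyers pay $12, suppliers receive $3, Q = 233. (Wedge: Pb − Ps = 9.)
Burden on buyers: $4; on suppliers: $5. (They sum to $9.)

Buyers bear $4 per bushel; suppliers bear $5 per bushel.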